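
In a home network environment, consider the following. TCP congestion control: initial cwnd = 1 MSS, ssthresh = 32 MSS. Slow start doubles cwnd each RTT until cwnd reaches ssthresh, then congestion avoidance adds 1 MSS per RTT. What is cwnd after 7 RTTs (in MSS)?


RTT 0: cwnd = 1 MSS (initial)
RTT 1: cwnd = 2 MSS (slow start, doubled)
RTT 2: cwnd = 4 MSS (slow start, doubled)
RTT 3: cwnd = 8 MSS (slow start, doubled)
RTT 4: cwnd = 16 MSS (slow start, doubled)
RTT 5: cwnd = 32 MSS (slow start, doubled)
RTT 6: cwnd = 33 MSS (congestion avoidance, +1)
RTT 7: cwnd = 34 MSS (congestion avoidance, +1)

34


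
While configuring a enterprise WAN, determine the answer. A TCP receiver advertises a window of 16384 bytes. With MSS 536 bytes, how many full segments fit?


Given: RWND = 16384 bytes, MSS = 536 bytes
Full segments = floor(RWND / MSS)
Full segments = floor(16384 / 536)
Full segments = floor(30.5672) = 30

30


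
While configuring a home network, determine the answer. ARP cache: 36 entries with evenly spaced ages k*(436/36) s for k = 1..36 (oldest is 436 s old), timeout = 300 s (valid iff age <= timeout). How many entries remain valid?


Ages are k * 436/36 s for k = 1..36 (spacing = 12.1111 s).
Entry k is valid iff k * 436/36 <= 300 iff k <= 36 * 300 / 436 = 24.7706
n_valid = floor(24.7706) = 24
(n_stale = 36 - 24 = 12)

24


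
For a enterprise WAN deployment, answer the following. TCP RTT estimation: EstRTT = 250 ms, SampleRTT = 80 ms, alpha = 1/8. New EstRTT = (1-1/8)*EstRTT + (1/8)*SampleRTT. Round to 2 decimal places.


Given: EstRTT = 250 ms, SampleRTT = 80 ms, alpha = 1/8
New EstRTT = (1 - alpha) * EstRTT + alpha * SampleRTT
(7/8) * 250 = 218.75
(1/8) * 80 = 10
New EstRTT = 218.75 + 10 = 228.75 ms -> 228.75 ms (2 dp)

228.75


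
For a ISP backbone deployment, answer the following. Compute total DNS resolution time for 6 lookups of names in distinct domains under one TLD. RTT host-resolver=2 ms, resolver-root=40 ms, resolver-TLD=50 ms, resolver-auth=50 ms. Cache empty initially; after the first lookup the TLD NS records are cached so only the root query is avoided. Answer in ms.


Lookup 1 (cold cache): local + root + TLD + auth = 2 + 40 + 50 + 50 = 142 ms
Lookups 2..6 (TLD NS cached -> skip root; new domain -> still ask TLD and auth): local + TLD + auth = 2 + 50 + 50 = 102 ms each
Remaining 5 lookups: 5 * 102 = 510 ms
Total = 142 + 510 = 652 ms

652


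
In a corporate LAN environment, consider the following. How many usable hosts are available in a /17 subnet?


Given: subnet mask /17
Host bits = 32 - 17 = 15
Total addresses = 2^15 = 32768
Usable hosts = 32768 - 2 (network + broadcast) = 32766

32766


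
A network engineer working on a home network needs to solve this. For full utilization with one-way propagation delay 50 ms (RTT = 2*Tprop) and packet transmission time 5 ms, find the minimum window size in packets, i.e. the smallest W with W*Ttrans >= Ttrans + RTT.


Given: Ttrans = 5 ms, RTT = 100 ms (= 2 * Tprop, Tprop = 50 ms)
Time until first ACK returns = Ttrans + RTT = 5 + 100 = 105 ms
Need W * Ttrans >= Ttrans + RTT  ->  W >= (Ttrans + RTT) / Ttrans
(Ttrans + RTT) / Ttrans = 105 / 5 = 21
W_min = ceil(21) = 21

21


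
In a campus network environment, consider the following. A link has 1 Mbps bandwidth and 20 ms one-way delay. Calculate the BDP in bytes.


Given: bandwidth = 1 Mbps, delay = 20 ms
BDP in bits = 1 * 10^6 * 20 / 1000
BDP in bits = 20000
BDP in bytes = 20000 / 8 = 2500

2500


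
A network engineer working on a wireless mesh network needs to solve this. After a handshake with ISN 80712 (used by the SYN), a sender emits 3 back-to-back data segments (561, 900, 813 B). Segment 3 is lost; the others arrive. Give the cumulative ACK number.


SYN uses sequence number 80712; first data byte = ISN + 1 = 80713.
Segment 1: SEQ = 80713, len = 561 B, covers [80713, 81273]
Segment 2: SEQ = 81274, len = 900 B, covers [81274, 82173]
Segment 3: SEQ = 82174, len = 813 B, covers [82174, 82986] [LOST]
In-order data received: bytes [80713, 82173] (segments 1..2).
Segment 3 missing -> gap begins at byte 82174.
Cumulative ACK = next expected in-order byte = 80713 + 561 + 900 = 82174

82174


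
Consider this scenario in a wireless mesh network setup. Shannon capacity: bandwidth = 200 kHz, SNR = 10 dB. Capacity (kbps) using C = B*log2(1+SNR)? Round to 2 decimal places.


Given: B = 200 kHz, SNR = 10 dB
SNR linear = 10^(10/10) = 10
1 + SNR = 11
log2(11) = 3.4594316186
C = 200 * 1000 * 3.4594316186 = 691886.3237 bps
C = 691.886324 kbps -> 691.89 kbps (2 dp)

691.89


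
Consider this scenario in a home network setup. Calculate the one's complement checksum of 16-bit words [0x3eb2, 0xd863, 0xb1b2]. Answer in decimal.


Given words: [0x3eb2, 0xd863, 0xb1b2]
Step 1: Sum all words
Raw sum = 16050 + 55395 + 45490 = 116935
Step 2: Fold carry: (51399 + 1) = 51400
One's complement = ~51400 & 0xFFFF = 14135

14135


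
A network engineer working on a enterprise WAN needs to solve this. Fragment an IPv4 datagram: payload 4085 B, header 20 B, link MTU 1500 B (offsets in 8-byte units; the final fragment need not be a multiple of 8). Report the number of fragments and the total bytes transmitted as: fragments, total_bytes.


Max data per non-final fragment = floor((MTU - header)/8)*8 = floor((1500 - 20)/8)*8 = floor(1480/8)*8 = 1480 B
Final fragment needs no 8-byte alignment: it can carry up to MTU - header = 1480 B
Non-final fragments needed = ceil((payload - 1480) / 1480) = ceil(2605/1480) = ceil(1.7601) = 2
Number of fragments = 2 + 1 = 3
Fragment sizes (data): 2 * 1480 B + 1125 B (last, 1125 <= 1480 OK)
Total bytes sent = payload + n_frags * header = 4085 + 3*20 = 4085 + 60 = 4145 B

3, 4145


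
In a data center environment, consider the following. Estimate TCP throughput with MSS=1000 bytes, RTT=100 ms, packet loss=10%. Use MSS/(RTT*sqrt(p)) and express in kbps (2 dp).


Given: MSS = 1000 bytes, RTT = 100 ms, loss = 10%
RTT in seconds = 100 / 1000 = 0.1
Loss rate = 10% = 0.1
sqrt(loss) = sqrt(0.1) = 0.316227766017
Throughput (bytes/s) = 1000 / (0.1 * 0.316227766017) = 31622.7766
Throughput (kbps) = 31622.7766 * 8 / 1000 = 252.982213 -> 252.98 kbps (2 dp)

252.98


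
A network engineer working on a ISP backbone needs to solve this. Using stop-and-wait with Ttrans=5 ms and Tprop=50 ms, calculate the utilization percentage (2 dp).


Given: Ttrans = 5 ms, Tprop = 50 ms
RTT = 2 * Tprop = 2 * 50 = 100 ms
U = Ttrans / (Ttrans + RTT)
U = 5 / (5 + 100)
U = 5 / 105 = 0.047619
U% = 4.76%

4.76


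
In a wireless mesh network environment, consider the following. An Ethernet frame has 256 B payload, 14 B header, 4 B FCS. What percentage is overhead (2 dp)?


Given: payload = 256 B, header = 14 B, trailer = 4 B
Overhead bytes = header + trailer = 14 + 4 = 18
Total frame = payload + overhead = 256 + 18 = 274
Overhead % = 18 / 274 * 100 = 6.5693% -> 6.57% (2 dp)

6.57


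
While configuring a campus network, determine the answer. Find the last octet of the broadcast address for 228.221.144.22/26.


Given: IP = 228.221.144.22, prefix = /26
Host bits = 32 - 26 = 6
Network last octet = 22 AND mask = 0
Host part size = 2^6 - 1 = 63
Broadcast last octet = 0 OR 63 = 63

63


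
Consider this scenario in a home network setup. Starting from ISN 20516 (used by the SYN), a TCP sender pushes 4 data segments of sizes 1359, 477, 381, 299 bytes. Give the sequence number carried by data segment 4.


The SYN occupies sequence number ISN = 20516, so the first data byte is ISN + 1 = 20517.
SEQ of data segment i = (ISN + 1) + sum of payload sizes of segments 1..i-1.
Segment 1: SEQ = 20517, payload = 1359 bytes
Segment 2: SEQ = 21876, payload = 477 bytes
Segment 3: SEQ = 22353, payload = 381 bytes
Segment 4: SEQ = 22734, payload = 299 bytes
SEQ of segment 4 = 20517 + 1359 + 477 + 381 = 22734

22734


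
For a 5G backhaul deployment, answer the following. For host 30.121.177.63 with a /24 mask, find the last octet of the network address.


Given: IP = 30.121.177.63, prefix = /24
Subnet mask = 255.255.255.0
Last octet of IP: 63
Last octet of mask: 0
Network last octet = 63 AND 0 = 0

0


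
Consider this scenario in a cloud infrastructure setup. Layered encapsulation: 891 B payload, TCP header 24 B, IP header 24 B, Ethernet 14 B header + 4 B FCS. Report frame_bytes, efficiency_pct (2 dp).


TCP segment = 891 + 24 = 915 B
IP packet = 915 + 24 = 939 B
Ethernet frame = 939 + 14 + 4 = 957 B
Efficiency = app / frame = 891 / 957 = 0.931034 = 93.1034% -> 93.10% (2 dp)

957, 93.10


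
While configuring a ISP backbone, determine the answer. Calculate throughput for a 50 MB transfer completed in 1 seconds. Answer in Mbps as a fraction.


Given: file = 50 MB, time = 1 s
File in Mb = 50 * 8 = 400 Mb
Throughput = 400 / 1 Mbps
Throughput = 400 Mbps

400


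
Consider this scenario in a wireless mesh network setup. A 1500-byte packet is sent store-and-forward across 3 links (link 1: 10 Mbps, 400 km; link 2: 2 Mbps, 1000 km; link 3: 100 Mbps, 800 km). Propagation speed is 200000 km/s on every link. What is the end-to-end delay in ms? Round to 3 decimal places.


Packet = 1500 bytes = 12000 bits. Store-and-forward: sum (t_trans + t_prop) per link.
Link 1: t_trans = 12000/(10*10^6) s = 1.2000 ms; t_prop = 400/200000 s = 2.0000 ms; subtotal = 3.2000 ms
Link 2: t_trans = 12000/(2*10^6) s = 6.0000 ms; t_prop = 1000/200000 s = 5.0000 ms; subtotal = 11.0000 ms
Link 3: t_trans = 12000/(100*10^6) s = 0.1200 ms; t_prop = 800/200000 s = 4.0000 ms; subtotal = 4.1200 ms
End-to-end = 3.2000 + 11.0000 + 4.1200 = 18.3200 ms -> 18.320 ms (3 dp)

18.320


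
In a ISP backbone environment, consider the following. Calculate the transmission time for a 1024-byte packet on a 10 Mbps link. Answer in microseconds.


Given: packet = 1024 bytes, bandwidth = 10 Mbps
Packet in bits = 1024 * 8 = 8192 bits
Bandwidth = 10 * 10^6 = 10000000 bps
Time = 8192 / 10000000 seconds
Time in us = 8192 * 10^6 / 10000000 = 819.2

819.2


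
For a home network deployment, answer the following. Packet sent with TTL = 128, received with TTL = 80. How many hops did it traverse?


Given: initial TTL = 128, received TTL = 80
Hops = initial TTL - received TTL
Hops = 128 - 80 = 48

48


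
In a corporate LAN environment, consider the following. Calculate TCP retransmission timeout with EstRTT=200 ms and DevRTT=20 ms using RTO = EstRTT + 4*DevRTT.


Given: EstRTT = 200 ms, DevRTT = 20 ms
Timeout = EstRTT + 4 * DevRTT
4 * DevRTT = 4 * 20 = 80
Timeout = 200 + 80 = 280 ms

280


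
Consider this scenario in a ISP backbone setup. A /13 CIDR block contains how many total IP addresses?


Given: CIDR prefix /13
Host bits = 32 - 13 = 19
Total addresses = 2^19 = 524288

524288


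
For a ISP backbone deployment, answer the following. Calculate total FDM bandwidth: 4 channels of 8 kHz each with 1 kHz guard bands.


Given: 4 channels, 8 kHz each, guard = 1 kHz
Channel bandwidth = 4 * 8 = 32 kHz
Guard bands = 3 gaps * 1 kHz = 3 kHz
Total = 32 + 3 = 35 kHz

35


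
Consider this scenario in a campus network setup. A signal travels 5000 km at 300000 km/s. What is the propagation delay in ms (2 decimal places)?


Given: distance = 5000 km, speed = 300000 km/s
Delay = distance / speed = 5000 / 300000 seconds
Delay in ms = 5000 * 1000 / 300000
Delay = 16.6667 ms
Rounded to 2 dp = 16.67 ms

16.67


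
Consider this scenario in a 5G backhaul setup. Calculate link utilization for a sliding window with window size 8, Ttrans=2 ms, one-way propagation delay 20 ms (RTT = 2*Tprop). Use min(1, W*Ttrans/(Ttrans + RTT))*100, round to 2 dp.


Given: W = 8, Ttrans = 2 ms, RTT = 40 ms (= 2 * Tprop, Tprop = 20 ms)
Cycle time = Ttrans + RTT = 2 + 40 = 42 ms (first packet sent until its ACK returns)
W * Ttrans = 8 * 2 = 16 ms of sending per cycle
W * Ttrans / (Ttrans + RTT) = 16 / 42 = 0.380952
U = min(1, 0.380952) = 0.380952
U% = 38.10%

38.10


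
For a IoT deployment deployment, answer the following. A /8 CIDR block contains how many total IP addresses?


Given: CIDR prefix /8
Host bits = 32 - 8 = 24
Total addresses = 2^24 = 16777216

16777216


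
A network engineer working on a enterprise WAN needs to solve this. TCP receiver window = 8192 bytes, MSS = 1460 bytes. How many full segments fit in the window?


Given: RWND = 8192 bytes, MSS = 1460 bytes
Full segments = floor(RWND / MSS)
Full segments = floor(8192 / 1460)
Full segments = floor(5.611) = 5

5


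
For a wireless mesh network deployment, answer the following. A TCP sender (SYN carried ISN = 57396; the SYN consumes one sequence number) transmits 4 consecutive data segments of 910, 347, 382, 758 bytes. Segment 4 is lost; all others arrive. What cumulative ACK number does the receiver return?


SYN uses sequence number 57396; first data byte = ISN + 1 = 57397.
Segment 1: SEQ = 57397, len = 910 B, covers [57397, 58306]
Segment 2: SEQ = 58307, len = 347 B, covers [58307, 58653]
Segment 3: SEQ = 58654, len = 382 B, covers [58654, 59035]
Segment 4: SEQ = 59036, len = 758 B, covers [59036, 59793] [LOST]
In-order data received: bytes [57397, 59035] (segments 1..3).
Segment 4 missing -> gap begins at byte 59036.
Cumulative ACK = next expected in-order byte = 57397 + 910 + 347 + 382 = 59036

59036


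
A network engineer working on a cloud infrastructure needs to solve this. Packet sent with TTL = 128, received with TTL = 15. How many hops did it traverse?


Given: initial TTL = 128, received TTL = 15
Hops = initial TTL - received TTL
Hops = 128 - 15 = 113

113


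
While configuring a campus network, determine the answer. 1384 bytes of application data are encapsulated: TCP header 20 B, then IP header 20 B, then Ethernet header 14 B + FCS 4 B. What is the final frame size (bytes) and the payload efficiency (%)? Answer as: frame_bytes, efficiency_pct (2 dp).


TCP segment = 1384 + 20 = 1404 B
IP packet = 1404 + 20 = 1424 B
Ethernet frame = 1424 + 14 + 4 = 1442 B
Efficiency = app / frame = 1384 / 1442 = 0.959778 = 95.9778% -> 95.98% (2 dp)

1442, 95.98


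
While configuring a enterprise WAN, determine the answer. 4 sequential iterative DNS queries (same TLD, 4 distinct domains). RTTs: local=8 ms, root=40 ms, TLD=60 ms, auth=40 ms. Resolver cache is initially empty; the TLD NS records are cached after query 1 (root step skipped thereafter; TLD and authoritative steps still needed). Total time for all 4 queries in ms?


Lookup 1 (cold cache): local + root + TLD + auth = 8 + 40 + 60 + 40 = 148 ms
Lookups 2..4 (TLD NS cached -> skip root; new domain -> still ask TLD and auth): local + TLD + auth = 8 + 60 + 40 = 108 ms each
Remaining 3 lookups: 3 * 108 = 324 ms
Total = 148 + 324 = 472 ms

472


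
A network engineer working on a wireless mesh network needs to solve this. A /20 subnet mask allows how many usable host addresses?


Given: subnet mask /20
Host bits = 32 - 20 = 12
Total addresses = 2^12 = 4096
Usable hosts = 4096 - 2 (network + broadcast) = 4094

4094


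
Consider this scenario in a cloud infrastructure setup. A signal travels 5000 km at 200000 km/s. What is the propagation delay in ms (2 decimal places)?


Given: distance = 5000 km, speed = 200000 km/s
Delay = distance / speed = 5000 / 200000 seconds
Delay in ms = 5000 * 1000 / 200000
Delay = 25.0000 ms
Rounded to 2 dp = 25.00 ms

25.00


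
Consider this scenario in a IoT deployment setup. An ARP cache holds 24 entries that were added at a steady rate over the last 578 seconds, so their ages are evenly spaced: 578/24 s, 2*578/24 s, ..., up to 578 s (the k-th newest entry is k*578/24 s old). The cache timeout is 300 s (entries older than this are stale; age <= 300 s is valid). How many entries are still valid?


Ages are k * 578/24 s for k = 1..24 (spacing = 24.0833 s).
Entry k is valid iff k * 578/24 <= 300 iff k <= 24 * 300 / 578 = 12.4567
n_valid = floor(12.4567) = 12
(n_stale = 24 - 12 = 12)

12


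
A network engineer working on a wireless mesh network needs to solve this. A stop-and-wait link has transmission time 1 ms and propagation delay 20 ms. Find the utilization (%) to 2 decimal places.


Given: Ttrans = 1 ms, Tprop = 20 ms
RTT = 2 * Tprop = 2 * 20 = 40 ms
U = Ttrans / (Ttrans + RTT)
U = 1 / (1 + 40)
U = 1 / 41 = 0.02439
U% = 2.44%

2.44


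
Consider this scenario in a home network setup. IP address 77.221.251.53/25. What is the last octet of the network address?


Given: IP = 77.221.251.53, prefix = /25
Subnet mask = 255.255.255.128
Last octet of IP: 53
Last octet of mask: 128
Network last octet = 53 AND 128 = 0

0


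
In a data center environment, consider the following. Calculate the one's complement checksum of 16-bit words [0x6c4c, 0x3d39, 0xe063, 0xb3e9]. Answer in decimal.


Given words: [0x6c4c, 0x3d39, 0xe063, 0xb3e9]
Step 1: Sum all words
Raw sum = 27724 + 15673 + 57443 + 46057 = 146897
Step 2: Fold carry: (15825 + 2) = 15827
One's complement = ~15827 & 0xFFFF = 49708

49708


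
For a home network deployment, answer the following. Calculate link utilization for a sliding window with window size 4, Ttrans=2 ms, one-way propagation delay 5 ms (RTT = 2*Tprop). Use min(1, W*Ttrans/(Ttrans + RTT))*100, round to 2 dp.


Given: W = 4, Ttrans = 2 ms, RTT = 10 ms (= 2 * Tprop, Tprop = 5 ms)
Cycle time = Ttrans + RTT = 2 + 10 = 12 ms (first packet sent until its ACK returns)
W * Ttrans = 4 * 2 = 8 ms of sending per cycle
W * Ttrans / (Ttrans + RTT) = 8 / 12 = 0.666667
U = min(1, 0.666667) = 0.666667
U% = 66.67%

66.67


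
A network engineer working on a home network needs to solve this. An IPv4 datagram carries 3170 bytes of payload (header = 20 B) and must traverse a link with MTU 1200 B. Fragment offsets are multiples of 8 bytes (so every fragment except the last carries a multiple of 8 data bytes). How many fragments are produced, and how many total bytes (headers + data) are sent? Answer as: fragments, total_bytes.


Max data per non-final fragment = floor((MTU - header)/8)*8 = floor((1200 - 20)/8)*8 = floor(1180/8)*8 = 1176 B
Final fragment needs no 8-byte alignment: it can carry up to MTU - header = 1180 B
Non-final fragments needed = ceil((payload - 1180) / 1176) = ceil(1990/1176) = ceil(1.6922) = 2
Number of fragments = 2 + 1 = 3
Fragment sizes (data): 2 * 1176 B + 818 B (last, 818 <= 1180 OK)
Total bytes sent = payload + n_frags * header = 3170 + 3*20 = 3170 + 60 = 3230 B

3, 3230


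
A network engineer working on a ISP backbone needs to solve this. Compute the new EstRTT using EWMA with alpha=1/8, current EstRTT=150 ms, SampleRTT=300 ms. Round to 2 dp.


Given: EstRTT = 150 ms, SampleRTT = 300 ms, alpha = 1/8
New EstRTT = (1 - alpha) * EstRTT + alpha * SampleRTT
(7/8) * 150 = 131.25
(1/8) * 300 = 37.5
New EstRTT = 131.25 + 37.5 = 168.75 ms -> 168.75 ms (2 dp)

168.75


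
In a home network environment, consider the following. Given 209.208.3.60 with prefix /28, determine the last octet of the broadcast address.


Given: IP = 209.208.3.60, prefix = /28
Host bits = 32 - 28 = 4
Network last octet = 60 AND mask = 48
Host part size = 2^4 - 1 = 15
Broadcast last octet = 48 OR 15 = 63

63


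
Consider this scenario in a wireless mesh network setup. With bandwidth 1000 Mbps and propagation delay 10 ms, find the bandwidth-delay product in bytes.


Given: bandwidth = 1000 Mbps, delay = 10 ms
BDP in bits = 1000 * 10^6 * 10 / 1000
BDP in bits = 10000000
BDP in bytes = 10000000 / 8 = 1250000

1250000


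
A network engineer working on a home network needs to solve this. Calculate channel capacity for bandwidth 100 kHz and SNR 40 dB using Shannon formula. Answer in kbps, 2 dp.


Given: B = 100 kHz, SNR = 40 dB
SNR linear = 10^(40/10) = 10000
1 + SNR = 10001
log2(10001) = 13.2878566418
C = 100 * 1000 * 13.2878566418 = 1328785.6642 bps
C = 1328.785664 kbps -> 1328.79 kbps (2 dp)

1328.79


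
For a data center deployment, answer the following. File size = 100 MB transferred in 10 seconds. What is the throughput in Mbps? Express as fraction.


Given: file = 100 MB, time = 10 s
File in Mb = 100 * 8 = 800 Mb
Throughput = 800 / 10 Mbps
Throughput = 80 Mbps

80


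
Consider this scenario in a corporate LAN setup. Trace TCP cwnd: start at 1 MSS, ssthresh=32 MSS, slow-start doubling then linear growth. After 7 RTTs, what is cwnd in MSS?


RTT 0: cwnd = 1 MSS (initial)
RTT 1: cwnd = 2 MSS (slow start, doubled)
RTT 2: cwnd = 4 MSS (slow start, doubled)
RTT 3: cwnd = 8 MSS (slow start, doubled)
RTT 4: cwnd = 16 MSS (slow start, doubled)
RTT 5: cwnd = 32 MSS (slow start, doubled)
RTT 6: cwnd = 33 MSS (congestion avoidance, +1)
RTT 7: cwnd = 34 MSS (congestion avoidance, +1)

34


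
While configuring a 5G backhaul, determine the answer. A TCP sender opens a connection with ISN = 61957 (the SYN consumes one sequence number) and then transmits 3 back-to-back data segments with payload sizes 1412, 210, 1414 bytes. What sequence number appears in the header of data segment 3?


The SYN occupies sequence number ISN = 61957, so the first data byte is ISN + 1 = 61958.
SEQ of data segment i = (ISN + 1) + sum of payload sizes of segments 1..i-1.
Segment 1: SEQ = 61958, payload = 1412 bytes
Segment 2: SEQ = 63370, payload = 210 bytes
Segment 3: SEQ = 63580, payload = 1414 bytes
SEQ of segment 3 = 61958 + 1412 + 210 = 63580

63580


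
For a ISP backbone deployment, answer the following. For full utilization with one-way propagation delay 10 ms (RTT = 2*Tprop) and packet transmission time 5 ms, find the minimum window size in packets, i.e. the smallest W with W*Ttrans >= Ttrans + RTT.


Given: Ttrans = 5 ms, RTT = 20 ms (= 2 * Tprop, Tprop = 10 ms)
Time until first ACK returns = Ttrans + RTT = 5 + 20 = 25 ms
Need W * Ttrans >= Ttrans + RTT  ->  W >= (Ttrans + RTT) / Ttrans
(Ttrans + RTT) / Ttrans = 25 / 5 = 5
W_min = ceil(5) = 5

5


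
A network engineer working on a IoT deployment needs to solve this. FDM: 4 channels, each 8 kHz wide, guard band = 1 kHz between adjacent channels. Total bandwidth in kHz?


Given: 4 channels, 8 kHz each, guard = 1 kHz
Channel bandwidth = 4 * 8 = 32 kHz
Guard bands = 3 gaps * 1 kHz = 3 kHz
Total = 32 + 3 = 35 kHz

35


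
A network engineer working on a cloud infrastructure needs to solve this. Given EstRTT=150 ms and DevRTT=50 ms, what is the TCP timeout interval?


Given: EstRTT = 150 ms, DevRTT = 50 ms
Timeout = EstRTT + 4 * DevRTT
4 * DevRTT = 4 * 50 = 200
Timeout = 150 + 200 = 350 ms

350


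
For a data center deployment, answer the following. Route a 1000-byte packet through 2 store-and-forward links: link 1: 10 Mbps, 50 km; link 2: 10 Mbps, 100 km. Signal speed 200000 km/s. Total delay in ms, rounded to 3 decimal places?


Packet = 1000 bytes = 8000 bits. Store-and-forward: sum (t_trans + t_prop) per link.
Link 1: t_trans = 8000/(10*10^6) s = 0.8000 ms; t_prop = 50/200000 s = 0.2500 ms; subtotal = 1.0500 ms
Link 2: t_trans = 8000/(10*10^6) s = 0.8000 ms; t_prop = 100/200000 s = 0.5000 ms; subtotal = 1.3000 ms
End-to-end = 1.0500 + 1.3000 = 2.3500 ms -> 2.350 ms (3 dp)

2.350


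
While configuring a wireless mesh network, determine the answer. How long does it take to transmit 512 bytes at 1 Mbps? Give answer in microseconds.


Given: packet = 512 bytes, bandwidth = 1 Mbps
Packet in bits = 512 * 8 = 4096 bits
Bandwidth = 1 * 10^6 = 1000000 bps
Time = 4096 / 1000000 seconds
Time in us = 4096 * 10^6 / 1000000 = 4096

4096


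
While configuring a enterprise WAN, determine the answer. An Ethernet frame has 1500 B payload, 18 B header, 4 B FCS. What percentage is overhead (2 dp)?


Given: payload = 1500 B, header = 18 B, trailer = 4 B
Overhead bytes = header + trailer = 18 + 4 = 22
Total frame = payload + overhead = 1500 + 22 = 1522
Overhead % = 22 / 1522 * 100 = 1.4455% -> 1.45% (2 dp)

1.45


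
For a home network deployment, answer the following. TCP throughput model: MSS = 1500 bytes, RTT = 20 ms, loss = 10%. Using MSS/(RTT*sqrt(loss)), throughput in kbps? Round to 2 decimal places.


Given: MSS = 1500 bytes, RTT = 20 ms, loss = 10%
RTT in seconds = 20 / 1000 = 0.02
Loss rate = 10% = 0.1
sqrt(loss) = sqrt(0.1) = 0.316227766017
Throughput (bytes/s) = 1500 / (0.02 * 0.316227766017) = 237170.8245
Throughput (kbps) = 237170.8245 * 8 / 1000 = 1897.366596 -> 1897.37 kbps (2 dp)

1897.37


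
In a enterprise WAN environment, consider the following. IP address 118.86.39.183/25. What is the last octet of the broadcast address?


Given: IP = 118.86.39.183, prefix = /25
Host bits = 32 - 25 = 7
Network last octet = 183 AND mask = 128
Host part size = 2^7 - 1 = 127
Broadcast last octet = 128 OR 127 = 255

255


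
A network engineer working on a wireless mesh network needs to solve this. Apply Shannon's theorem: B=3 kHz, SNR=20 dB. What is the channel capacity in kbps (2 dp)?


Given: B = 3 kHz, SNR = 20 dB
SNR linear = 10^(20/10) = 100
1 + SNR = 101
log2(101) = 6.6582114828
C = 3 * 1000 * 6.6582114828 = 19974.6344 bps
C = 19.974634 kbps -> 19.97 kbps (2 dp)

19.97


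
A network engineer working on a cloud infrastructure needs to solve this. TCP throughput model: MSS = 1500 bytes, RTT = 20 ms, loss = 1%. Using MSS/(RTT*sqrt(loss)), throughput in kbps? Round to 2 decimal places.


Given: MSS = 1500 bytes, RTT = 20 ms, loss = 1%
RTT in seconds = 20 / 1000 = 0.02
Loss rate = 1% = 0.01
sqrt(loss) = sqrt(0.01) = 0.1
Throughput (bytes/s) = 1500 / (0.02 * 0.1) = 750000.0000
Throughput (kbps) = 750000.0000 * 8 / 1000 = 6000.000000 -> 6000.00 kbps (2 dp)

6000.00


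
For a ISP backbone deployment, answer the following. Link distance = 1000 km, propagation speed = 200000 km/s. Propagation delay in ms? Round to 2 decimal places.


Given: distance = 1000 km, speed = 200000 km/s
Delay = distance / speed = 1000 / 200000 seconds
Delay in ms = 1000 * 1000 / 200000
Delay = 5.0000 ms
Rounded to 2 dp = 5.00 ms

5.00


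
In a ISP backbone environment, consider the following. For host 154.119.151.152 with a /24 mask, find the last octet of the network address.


Given: IP = 154.119.151.152, prefix = /24
Subnet mask = 255.255.255.0
Last octet of IP: 152
Last octet of mask: 0
Network last octet = 152 AND 0 = 0

0


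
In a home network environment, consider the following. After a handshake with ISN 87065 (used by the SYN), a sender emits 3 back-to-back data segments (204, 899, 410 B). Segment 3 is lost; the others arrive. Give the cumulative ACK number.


SYN uses sequence number 87065; first data byte = ISN + 1 = 87066.
Segment 1: SEQ = 87066, len = 204 B, covers [87066, 87269]
Segment 2: SEQ = 87270, len = 899 B, covers [87270, 88168]
Segment 3: SEQ = 88169, len = 410 B, covers [88169, 88578] [LOST]
In-order data received: bytes [87066, 88168] (segments 1..2).
Segment 3 missing -> gap begins at byte 88169.
Cumulative ACK = next expected in-order byte = 87066 + 204 + 899 = 88169

88169


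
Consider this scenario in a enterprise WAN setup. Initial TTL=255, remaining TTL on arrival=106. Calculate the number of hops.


Given: initial TTL = 255, received TTL = 106
Hops = initial TTL - received TTL
Hops = 255 - 106 = 149

149


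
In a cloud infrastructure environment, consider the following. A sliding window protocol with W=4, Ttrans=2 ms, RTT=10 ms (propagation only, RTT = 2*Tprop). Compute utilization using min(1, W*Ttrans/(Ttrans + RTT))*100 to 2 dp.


Given: W = 4, Ttrans = 2 ms, RTT = 10 ms (= 2 * Tprop, Tprop = 5 ms)
Cycle time = Ttrans + RTT = 2 + 10 = 12 ms (first packet sent until its ACK returns)
W * Ttrans = 4 * 2 = 8 ms of sending per cycle
W * Ttrans / (Ttrans + RTT) = 8 / 12 = 0.666667
U = min(1, 0.666667) = 0.666667
U% = 66.67%

66.67


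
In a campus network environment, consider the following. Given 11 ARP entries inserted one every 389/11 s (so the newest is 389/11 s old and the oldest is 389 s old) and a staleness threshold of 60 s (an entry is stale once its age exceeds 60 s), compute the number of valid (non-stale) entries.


Ages are k * 389/11 s for k = 1..11 (spacing = 35.3636 s).
Entry k is valid iff k * 389/11 <= 60 iff k <= 11 * 60 / 389 = 1.6967
n_valid = floor(1.6967) = 1
(n_stale = 11 - 1 = 10)

1


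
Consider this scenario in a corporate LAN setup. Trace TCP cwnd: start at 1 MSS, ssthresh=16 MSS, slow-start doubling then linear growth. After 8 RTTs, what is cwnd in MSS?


RTT 0: cwnd = 1 MSS (initial)
RTT 1: cwnd = 2 MSS (slow start, doubled)
RTT 2: cwnd = 4 MSS (slow start, doubled)
RTT 3: cwnd = 8 MSS (slow start, doubled)
RTT 4: cwnd = 16 MSS (slow start, doubled)
RTT 5: cwnd = 17 MSS (congestion avoidance, +1)
RTT 6: cwnd = 18 MSS (congestion avoidance, +1)
RTT 7: cwnd = 19 MSS (congestion avoidance, +1)
RTT 8: cwnd = 20 MSS (congestion avoidance, +1)

20


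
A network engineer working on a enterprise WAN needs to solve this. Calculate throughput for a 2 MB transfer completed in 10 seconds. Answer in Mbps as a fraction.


Given: file = 2 MB, time = 10 s
File in Mb = 2 * 8 = 16 Mb
Throughput = 16 / 10 Mbps
Throughput = 8/5 Mbps

8/5


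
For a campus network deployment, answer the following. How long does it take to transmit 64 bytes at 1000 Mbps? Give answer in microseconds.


Given: packet = 64 bytes, bandwidth = 1000 Mbps
Packet in bits = 64 * 8 = 512 bits
Bandwidth = 1000 * 10^6 = 1000000000 bps
Time = 512 / 1000000000 seconds
Time in us = 512 * 10^6 / 1000000000 = 0.512

0.512


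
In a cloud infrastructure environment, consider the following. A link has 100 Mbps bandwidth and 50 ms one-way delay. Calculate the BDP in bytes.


Given: bandwidth = 100 Mbps, delay = 50 ms
BDP in bits = 100 * 10^6 * 50 / 1000
BDP in bits = 5000000
BDP in bytes = 5000000 / 8 = 625000

625000


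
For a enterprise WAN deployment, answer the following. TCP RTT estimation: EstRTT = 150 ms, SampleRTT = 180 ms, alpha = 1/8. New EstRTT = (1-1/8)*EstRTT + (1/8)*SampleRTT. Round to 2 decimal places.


Given: EstRTT = 150 ms, SampleRTT = 180 ms, alpha = 1/8
New EstRTT = (1 - alpha) * EstRTT + alpha * SampleRTT
(7/8) * 150 = 131.25
(1/8) * 180 = 22.5
New EstRTT = 131.25 + 22.5 = 153.75 ms -> 153.75 ms (2 dp)

153.75


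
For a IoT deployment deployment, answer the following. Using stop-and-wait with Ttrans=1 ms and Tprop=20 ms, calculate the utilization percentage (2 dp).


Given: Ttrans = 1 ms, Tprop = 20 ms
RTT = 2 * Tprop = 2 * 20 = 40 ms
U = Ttrans / (Ttrans + RTT)
U = 1 / (1 + 40)
U = 1 / 41 = 0.02439
U% = 2.44%

2.44


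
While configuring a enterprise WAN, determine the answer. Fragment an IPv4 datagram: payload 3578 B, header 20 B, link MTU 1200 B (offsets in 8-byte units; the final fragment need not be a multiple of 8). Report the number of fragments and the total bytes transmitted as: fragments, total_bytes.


Max data per non-final fragment = floor((MTU - header)/8)*8 = floor((1200 - 20)/8)*8 = floor(1180/8)*8 = 1176 B
Final fragment needs no 8-byte alignment: it can carry up to MTU - header = 1180 B
Non-final fragments needed = ceil((payload - 1180) / 1176) = ceil(2398/1176) = ceil(2.0391) = 3
Number of fragments = 3 + 1 = 4
Fragment sizes (data): 3 * 1176 B + 50 B (last, 50 <= 1180 OK)
Total bytes sent = payload + n_frags * header = 3578 + 4*20 = 3578 + 80 = 3658 B

4, 3658


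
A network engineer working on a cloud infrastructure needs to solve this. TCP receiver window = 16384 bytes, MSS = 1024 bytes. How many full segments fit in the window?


Given: RWND = 16384 bytes, MSS = 1024 bytes
Full segments = floor(RWND / MSS)
Full segments = floor(16384 / 1024)
Full segments = floor(16.0) = 16

16


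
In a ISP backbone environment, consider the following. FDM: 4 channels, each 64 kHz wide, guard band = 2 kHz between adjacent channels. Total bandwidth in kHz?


Given: 4 channels, 64 kHz each, guard = 2 kHz
Channel bandwidth = 4 * 64 = 256 kHz
Guard bands = 3 gaps * 2 kHz = 6 kHz
Total = 256 + 6 = 262 kHz

262


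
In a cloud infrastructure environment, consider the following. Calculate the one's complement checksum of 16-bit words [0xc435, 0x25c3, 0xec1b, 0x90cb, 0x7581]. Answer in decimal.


Given words: [0xc435, 0x25c3, 0xec1b, 0x90cb, 0x7581]
Step 1: Sum all words
Raw sum = 50229 + 9667 + 60443 + 37067 + 30081 = 187487
Step 2: Fold carry: (56415 + 2) = 56417
One's complement = ~56417 & 0xFFFF = 9118

9118


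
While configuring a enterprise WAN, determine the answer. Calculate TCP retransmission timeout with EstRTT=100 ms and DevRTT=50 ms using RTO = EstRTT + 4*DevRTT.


Given: EstRTT = 100 ms, DevRTT = 50 ms
Timeout = EstRTT + 4 * DevRTT
4 * DevRTT = 4 * 50 = 200
Timeout = 100 + 200 = 300 ms

300


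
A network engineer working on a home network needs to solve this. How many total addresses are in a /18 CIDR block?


Given: CIDR prefix /18
Host bits = 32 - 18 = 14
Total addresses = 2^14 = 16384

16384


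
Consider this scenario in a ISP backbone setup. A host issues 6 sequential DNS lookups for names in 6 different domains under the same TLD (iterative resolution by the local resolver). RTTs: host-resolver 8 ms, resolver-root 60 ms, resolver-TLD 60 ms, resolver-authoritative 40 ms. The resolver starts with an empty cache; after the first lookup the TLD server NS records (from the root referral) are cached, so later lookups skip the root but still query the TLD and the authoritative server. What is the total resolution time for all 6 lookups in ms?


Lookup 1 (cold cache): local + root + TLD + auth = 8 + 60 + 60 + 40 = 168 ms
Lookups 2..6 (TLD NS cached -> skip root; new domain -> still ask TLD and auth): local + TLD + auth = 8 + 60 + 40 = 108 ms each
Remaining 5 lookups: 5 * 108 = 540 ms
Total = 168 + 540 = 708 ms

708


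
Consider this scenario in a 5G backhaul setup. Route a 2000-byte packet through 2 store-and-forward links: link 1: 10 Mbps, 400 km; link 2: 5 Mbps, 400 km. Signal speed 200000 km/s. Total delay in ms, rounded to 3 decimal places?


Packet = 2000 bytes = 16000 bits. Store-and-forward: sum (t_trans + t_prop) per link.
Link 1: t_trans = 16000/(10*10^6) s = 1.6000 ms; t_prop = 400/200000 s = 2.0000 ms; subtotal = 3.6000 ms
Link 2: t_trans = 16000/(5*10^6) s = 3.2000 ms; t_prop = 400/200000 s = 2.0000 ms; subtotal = 5.2000 ms
End-to-end = 3.6000 + 5.2000 = 8.8000 ms -> 8.800 ms (3 dp)

8.800


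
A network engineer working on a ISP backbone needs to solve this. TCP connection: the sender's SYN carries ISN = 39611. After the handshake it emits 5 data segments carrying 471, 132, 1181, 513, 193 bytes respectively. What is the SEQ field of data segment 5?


The SYN occupies sequence number ISN = 39611, so the first data byte is ISN + 1 = 39612.
SEQ of data segment i = (ISN + 1) + sum of payload sizes of segments 1..i-1.
Segment 1: SEQ = 39612, payload = 471 bytes
Segment 2: SEQ = 40083, payload = 132 bytes
Segment 3: SEQ = 40215, payload = 1181 bytes
Segment 4: SEQ = 41396, payload = 513 bytes
Segment 5: SEQ = 41909, payload = 193 bytes
SEQ of segment 5 = 39612 + 471 + 132 + 1181 + 513 = 41909

41909


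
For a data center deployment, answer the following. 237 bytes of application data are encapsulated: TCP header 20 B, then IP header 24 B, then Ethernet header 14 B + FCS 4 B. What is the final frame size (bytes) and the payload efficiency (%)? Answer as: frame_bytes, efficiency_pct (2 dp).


TCP segment = 237 + 20 = 257 B
IP packet = 257 + 24 = 281 B
Ethernet frame = 281 + 14 + 4 = 299 B
Efficiency = app / frame = 237 / 299 = 0.792642 = 79.2642% -> 79.26% (2 dp)

299, 79.26


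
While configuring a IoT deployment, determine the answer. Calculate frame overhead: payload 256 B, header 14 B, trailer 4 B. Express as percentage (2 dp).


Given: payload = 256 B, header = 14 B, trailer = 4 B
Overhead bytes = header + trailer = 14 + 4 = 18
Total frame = payload + overhead = 256 + 18 = 274
Overhead % = 18 / 274 * 100 = 6.5693% -> 6.57% (2 dp)

6.57


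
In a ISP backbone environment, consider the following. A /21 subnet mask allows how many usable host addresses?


Given: subnet mask /21
Host bits = 32 - 21 = 11
Total addresses = 2^11 = 2048
Usable hosts = 2048 - 2 (network + broadcast) = 2046

2046


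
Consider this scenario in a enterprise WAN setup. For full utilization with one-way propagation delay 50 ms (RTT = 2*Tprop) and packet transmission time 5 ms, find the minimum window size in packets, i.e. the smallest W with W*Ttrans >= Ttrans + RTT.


Given: Ttrans = 5 ms, RTT = 100 ms (= 2 * Tprop, Tprop = 50 ms)
Time until first ACK returns = Ttrans + RTT = 5 + 100 = 105 ms
Need W * Ttrans >= Ttrans + RTT  ->  W >= (Ttrans + RTT) / Ttrans
(Ttrans + RTT) / Ttrans = 105 / 5 = 21
W_min = ceil(21) = 21

21


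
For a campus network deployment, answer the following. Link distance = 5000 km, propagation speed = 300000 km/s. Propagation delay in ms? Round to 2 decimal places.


Given: distance = 5000 km, speed = 300000 km/s
Delay = distance / speed = 5000 / 300000 seconds
Delay in ms = 5000 * 1000 / 300000
Delay = 16.6667 ms
Rounded to 2 dp = 16.67 ms

16.67


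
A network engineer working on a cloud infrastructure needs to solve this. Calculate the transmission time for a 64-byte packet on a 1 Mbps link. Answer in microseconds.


Given: packet = 64 bytes, bandwidth = 1 Mbps
Packet in bits = 64 * 8 = 512 bits
Bandwidth = 1 * 10^6 = 1000000 bps
Time = 512 / 1000000 seconds
Time in us = 512 * 10^6 / 1000000 = 512

512


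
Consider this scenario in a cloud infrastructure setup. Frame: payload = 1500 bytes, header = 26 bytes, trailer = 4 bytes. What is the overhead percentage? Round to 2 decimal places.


Given: payload = 1500 B, header = 26 B, trailer = 4 B
Overhead bytes = header + trailer = 26 + 4 = 30
Total frame = payload + overhead = 1500 + 30 = 1530
Overhead % = 30 / 1530 * 100 = 1.9608% -> 1.96% (2 dp)

1.96


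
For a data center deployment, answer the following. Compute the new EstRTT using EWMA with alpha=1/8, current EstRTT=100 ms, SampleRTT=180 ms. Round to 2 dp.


Given: EstRTT = 100 ms, SampleRTT = 180 ms, alpha = 1/8
New EstRTT = (1 - alpha) * EstRTT + alpha * SampleRTT
(7/8) * 100 = 87.5
(1/8) * 180 = 22.5
New EstRTT = 87.5 + 22.5 = 110 ms -> 110.00 ms (2 dp)

110.00


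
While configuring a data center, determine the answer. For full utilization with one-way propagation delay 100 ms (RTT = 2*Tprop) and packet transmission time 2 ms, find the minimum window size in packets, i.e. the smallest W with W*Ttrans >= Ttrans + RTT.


Given: Ttrans = 2 ms, RTT = 200 ms (= 2 * Tprop, Tprop = 100 ms)
Time until first ACK returns = Ttrans + RTT = 2 + 200 = 202 ms
Need W * Ttrans >= Ttrans + RTT  ->  W >= (Ttrans + RTT) / Ttrans
(Ttrans + RTT) / Ttrans = 202 / 2 = 101
W_min = ceil(101) = 101

101


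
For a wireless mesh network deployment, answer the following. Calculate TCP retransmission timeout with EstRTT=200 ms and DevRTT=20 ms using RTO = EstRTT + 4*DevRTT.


Given: EstRTT = 200 ms, DevRTT = 20 ms
Timeout = EstRTT + 4 * DevRTT
4 * DevRTT = 4 * 20 = 80
Timeout = 200 + 80 = 280 ms

280


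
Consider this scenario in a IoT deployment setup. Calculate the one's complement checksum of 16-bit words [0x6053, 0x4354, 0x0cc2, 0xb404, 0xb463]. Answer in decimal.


Given words: [0x6053, 0x4354, 0x0cc2, 0xb404, 0xb463]
Step 1: Sum all words
Raw sum = 24659 + 17236 + 3266 + 46084 + 46179 = 137424
Step 2: Fold carry: (6352 + 2) = 6354
One's complement = ~6354 & 0xFFFF = 59181

59181


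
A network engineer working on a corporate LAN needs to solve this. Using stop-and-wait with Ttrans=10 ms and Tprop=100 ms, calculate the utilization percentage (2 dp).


Given: Ttrans = 10 ms, Tprop = 100 ms
RTT = 2 * Tprop = 2 * 100 = 200 ms
U = Ttrans / (Ttrans + RTT)
U = 10 / (10 + 200)
U = 10 / 210 = 0.047619
U% = 4.76%

4.76


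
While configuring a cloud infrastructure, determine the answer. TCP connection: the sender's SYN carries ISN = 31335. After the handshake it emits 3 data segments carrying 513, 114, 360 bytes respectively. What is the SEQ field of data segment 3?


The SYN occupies sequence number ISN = 31335, so the first data byte is ISN + 1 = 31336.
SEQ of data segment i = (ISN + 1) + sum of payload sizes of segments 1..i-1.
Segment 1: SEQ = 31336, payload = 513 bytes
Segment 2: SEQ = 31849, payload = 114 bytes
Segment 3: SEQ = 31963, payload = 360 bytes
SEQ of segment 3 = 31336 + 513 + 114 = 31963

31963
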